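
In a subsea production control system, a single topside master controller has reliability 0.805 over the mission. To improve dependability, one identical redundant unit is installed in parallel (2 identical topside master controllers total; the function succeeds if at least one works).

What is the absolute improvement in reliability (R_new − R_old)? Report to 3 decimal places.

0.157

R_before = 0.805
R_after = 1 − (1 − 0.805)^2 = 0.962
ΔR = 0.962 − 0.805 = 0.157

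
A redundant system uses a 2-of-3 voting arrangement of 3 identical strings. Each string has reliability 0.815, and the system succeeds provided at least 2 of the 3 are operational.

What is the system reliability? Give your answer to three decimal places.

R = Σ_{i=2}^{3} C(3,i) p^i (1−p)^{3−i} with p = 0.815
C(3,2)·0.815^2·0.185^1 = 0.36864
C(3,3)·0.815^3·0.185^0 = 0.54134
Sum = 0.910

0.910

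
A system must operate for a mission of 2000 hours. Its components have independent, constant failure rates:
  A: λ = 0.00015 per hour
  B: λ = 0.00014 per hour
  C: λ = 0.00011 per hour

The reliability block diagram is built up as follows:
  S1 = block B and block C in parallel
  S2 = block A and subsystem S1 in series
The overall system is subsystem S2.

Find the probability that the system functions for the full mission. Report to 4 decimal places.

R(A) = exp(−0.00015 × 2000) = 0.740818
R(B) = exp(−0.00014 × 2000) = 0.755784
R(C) = exp(−0.00011 × 2000) = 0.802519
Parallel (B and C): 1 − (1 − 0.755784)(1 − 0.802519) = 0.951772
Series (A and [0.951772]): 0.740818 × 0.951772 = 0.7051

0.7051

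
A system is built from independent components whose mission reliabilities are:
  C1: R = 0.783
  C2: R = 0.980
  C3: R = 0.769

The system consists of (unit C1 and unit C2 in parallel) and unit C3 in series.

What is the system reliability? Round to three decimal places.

0.766

Parallel (C1 and C2): 1 − (1 − 0.78300)(1 − 0.98000) = 0.99566
Series ([0.99566] and C3): 0.99566 × 0.76900 = 0.766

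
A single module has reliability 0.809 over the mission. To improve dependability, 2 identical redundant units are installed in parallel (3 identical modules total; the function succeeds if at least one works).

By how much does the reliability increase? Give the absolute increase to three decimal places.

R_before = 0.809
R_after = 1 − (1 − 0.809)^3 = 0.993
ΔR = 0.993 − 0.809 = 0.184

0.184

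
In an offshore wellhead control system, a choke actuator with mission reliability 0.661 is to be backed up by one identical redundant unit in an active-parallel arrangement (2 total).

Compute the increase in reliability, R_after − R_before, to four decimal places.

0.2241

R_before = 0.661
R_after = 1 − (1 − 0.661)^2 = 0.8851
ΔR = 0.8851 − 0.661 = 0.2241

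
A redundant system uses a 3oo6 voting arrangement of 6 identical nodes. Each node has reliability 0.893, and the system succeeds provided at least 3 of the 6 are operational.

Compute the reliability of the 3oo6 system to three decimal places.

R = Σ_{i=3}^{6} C(6,i) p^i (1−p)^{6−i} with p = 0.893
C(6,3)·0.893^3·0.107^3 = 0.01745
C(6,4)·0.893^4·0.107^2 = 0.10921
C(6,5)·0.893^5·0.107^1 = 0.36458
C(6,6)·0.893^6·0.107^0 = 0.50712
Sum = 0.998

0.998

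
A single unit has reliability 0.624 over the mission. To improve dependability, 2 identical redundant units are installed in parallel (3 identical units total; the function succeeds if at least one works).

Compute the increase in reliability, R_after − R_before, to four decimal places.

0.3228

R_before = 0.624
R_after = 1 − (1 − 0.624)^3 = 0.9468
ΔR = 0.9468 − 0.624 = 0.3228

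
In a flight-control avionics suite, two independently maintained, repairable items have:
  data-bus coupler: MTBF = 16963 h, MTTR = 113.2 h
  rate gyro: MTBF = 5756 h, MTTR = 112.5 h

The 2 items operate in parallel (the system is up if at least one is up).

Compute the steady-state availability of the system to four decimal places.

0.9999

A(data-bus coupler) = MTBF/(MTBF+MTTR) = 16963/(16963+113.2) = 0.993371
A(rate gyro) = MTBF/(MTBF+MTTR) = 5756/(5756+112.5) = 0.980830
Parallel availability: 1 − (1 − 0.993371)(1 − 0.980830) = 0.9999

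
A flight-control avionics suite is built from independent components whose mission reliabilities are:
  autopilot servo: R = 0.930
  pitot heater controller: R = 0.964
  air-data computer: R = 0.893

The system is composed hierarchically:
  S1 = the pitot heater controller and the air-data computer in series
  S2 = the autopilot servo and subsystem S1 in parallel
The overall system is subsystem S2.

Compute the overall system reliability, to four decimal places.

Series (pitot heater controller and air-data computer): 0.964000 × 0.893000 = 0.860852
Parallel (autopilot servo and [0.860852]): 1 − (1 − 0.930000)(1 − 0.860852) = 0.9903

0.9903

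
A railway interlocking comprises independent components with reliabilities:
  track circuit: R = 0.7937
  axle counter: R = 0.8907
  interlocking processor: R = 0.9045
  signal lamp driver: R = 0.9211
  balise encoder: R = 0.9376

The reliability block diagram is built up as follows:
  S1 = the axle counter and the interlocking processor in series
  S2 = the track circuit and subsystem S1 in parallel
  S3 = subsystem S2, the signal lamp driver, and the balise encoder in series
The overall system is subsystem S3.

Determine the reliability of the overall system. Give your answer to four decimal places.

Series (axle counter and interlocking processor): 0.890700 × 0.904500 = 0.805638
Parallel (track circuit and [0.805638]): 1 − (1 − 0.793700)(1 − 0.805638) = 0.959903
Series ([0.959903], signal lamp driver, and balise encoder): 0.959903 × 0.921100 × 0.937600 = 0.8290

0.8290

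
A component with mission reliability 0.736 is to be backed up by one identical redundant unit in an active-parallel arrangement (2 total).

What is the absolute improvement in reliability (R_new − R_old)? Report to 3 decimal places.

0.194

R_before = 0.736
R_after = 1 − (1 − 0.736)^2 = 0.930
ΔR = 0.930 − 0.736 = 0.194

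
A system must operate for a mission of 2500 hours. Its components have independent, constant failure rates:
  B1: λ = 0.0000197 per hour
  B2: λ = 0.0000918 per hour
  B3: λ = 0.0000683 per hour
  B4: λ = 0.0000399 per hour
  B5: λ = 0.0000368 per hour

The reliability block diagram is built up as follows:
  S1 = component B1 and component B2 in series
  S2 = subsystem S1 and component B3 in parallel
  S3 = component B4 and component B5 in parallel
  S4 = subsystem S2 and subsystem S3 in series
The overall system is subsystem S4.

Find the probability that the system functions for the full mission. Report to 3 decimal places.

0.954

R(B1) = exp(−0.0000197 × 2500) = 0.95194
R(B2) = exp(−0.0000918 × 2500) = 0.79493
R(B3) = exp(−0.0000683 × 2500) = 0.84303
R(B4) = exp(−0.0000399 × 2500) = 0.90506
R(B5) = exp(−0.0000368 × 2500) = 0.91211
Series (B1 and B2): 0.95194 × 0.79493 = 0.75673
Parallel ([0.75673] and B3): 1 − (1 − 0.75673)(1 − 0.84303) = 0.96181
Parallel (B4 and B5): 1 − (1 − 0.90506)(1 − 0.91211) = 0.99166
Series ([0.96181] and [0.99166]): 0.96181 × 0.99166 = 0.954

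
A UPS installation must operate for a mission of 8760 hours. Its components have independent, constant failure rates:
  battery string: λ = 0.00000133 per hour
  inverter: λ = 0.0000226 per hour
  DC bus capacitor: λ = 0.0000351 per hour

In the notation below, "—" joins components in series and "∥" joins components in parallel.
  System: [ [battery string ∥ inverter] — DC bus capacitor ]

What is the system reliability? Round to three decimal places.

R(battery string) = exp(−0.00000133 × 8760) = 0.98842
R(inverter) = exp(−0.0000226 × 8760) = 0.82039
R(DC bus capacitor) = exp(−0.0000351 × 8760) = 0.73530
Parallel (battery string and inverter): 1 − (1 − 0.98842)(1 − 0.82039) = 0.99792
Series ([0.99792] and DC bus capacitor): 0.99792 × 0.73530 = 0.734

0.734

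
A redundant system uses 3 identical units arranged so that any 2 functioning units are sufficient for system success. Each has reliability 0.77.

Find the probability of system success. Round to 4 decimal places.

R = Σ_{i=2}^{3} C(3,i) p^i (1−p)^{3−i} with p = 0.77
C(3,2)·0.77^2·0.23^1 = 0.409101
C(3,3)·0.77^3·0.23^0 = 0.456533
Sum = 0.8656

0.8656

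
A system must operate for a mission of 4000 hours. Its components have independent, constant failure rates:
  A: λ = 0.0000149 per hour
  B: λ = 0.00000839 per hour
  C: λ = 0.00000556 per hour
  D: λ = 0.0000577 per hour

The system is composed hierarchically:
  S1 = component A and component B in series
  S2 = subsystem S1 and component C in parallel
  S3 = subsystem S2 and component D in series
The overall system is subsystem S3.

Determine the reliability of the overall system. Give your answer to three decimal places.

R(A) = exp(−0.0000149 × 4000) = 0.94214
R(B) = exp(−0.00000839 × 4000) = 0.96700
R(C) = exp(−0.00000556 × 4000) = 0.97801
R(D) = exp(−0.0000577 × 4000) = 0.79390
Series (A and B): 0.94214 × 0.96700 = 0.91105
Parallel ([0.91105] and C): 1 − (1 − 0.91105)(1 − 0.97801) = 0.99804
Series ([0.99804] and D): 0.99804 × 0.79390 = 0.792

0.792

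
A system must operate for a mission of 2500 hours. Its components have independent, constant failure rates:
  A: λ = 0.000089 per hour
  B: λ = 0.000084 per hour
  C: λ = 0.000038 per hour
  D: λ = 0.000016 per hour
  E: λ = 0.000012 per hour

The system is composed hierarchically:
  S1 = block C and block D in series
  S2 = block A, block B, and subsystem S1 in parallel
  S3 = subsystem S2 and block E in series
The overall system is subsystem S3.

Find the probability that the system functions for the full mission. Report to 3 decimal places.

0.966

R(A) = exp(−0.000089 × 2500) = 0.80052
R(B) = exp(−0.000084 × 2500) = 0.81058
R(C) = exp(−0.000038 × 2500) = 0.90937
R(D) = exp(−0.000016 × 2500) = 0.96079
R(E) = exp(−0.000012 × 2500) = 0.97045
Series (C and D): 0.90937 × 0.96079 = 0.87371
Parallel (A, B, and [0.87371]): 1 − (1 − 0.80052)(1 − 0.81058)(1 − 0.87371) = 0.99523
Series ([0.99523] and E): 0.99523 × 0.97045 = 0.966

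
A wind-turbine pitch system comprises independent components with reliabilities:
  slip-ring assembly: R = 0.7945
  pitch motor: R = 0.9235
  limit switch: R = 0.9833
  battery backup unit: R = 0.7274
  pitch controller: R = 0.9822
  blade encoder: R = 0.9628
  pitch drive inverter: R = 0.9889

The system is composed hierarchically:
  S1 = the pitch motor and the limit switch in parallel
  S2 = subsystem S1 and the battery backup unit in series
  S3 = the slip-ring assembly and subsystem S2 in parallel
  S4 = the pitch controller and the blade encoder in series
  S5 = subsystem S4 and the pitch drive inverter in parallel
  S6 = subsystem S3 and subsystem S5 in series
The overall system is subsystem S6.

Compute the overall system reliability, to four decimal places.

0.9432

Parallel (pitch motor and limit switch): 1 − (1 − 0.923500)(1 − 0.983300) = 0.998722
Series ([0.998722] and battery backup unit): 0.998722 × 0.727400 = 0.726470
Parallel (slip-ring assembly and [0.726470]): 1 − (1 − 0.794500)(1 − 0.726470) = 0.943790
Series (pitch controller and blade encoder): 0.982200 × 0.962800 = 0.945662
Parallel ([0.945662] and pitch drive inverter): 1 − (1 − 0.945662)(1 − 0.988900) = 0.999397
Series ([0.943790] and [0.999397]): 0.943790 × 0.999397 = 0.9432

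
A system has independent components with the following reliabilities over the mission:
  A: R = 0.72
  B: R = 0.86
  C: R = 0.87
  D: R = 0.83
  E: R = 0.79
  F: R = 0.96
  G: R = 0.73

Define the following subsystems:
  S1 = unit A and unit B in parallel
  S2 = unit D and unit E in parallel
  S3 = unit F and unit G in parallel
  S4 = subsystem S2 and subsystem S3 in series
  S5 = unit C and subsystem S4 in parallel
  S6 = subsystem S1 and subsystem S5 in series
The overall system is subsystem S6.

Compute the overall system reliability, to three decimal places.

Parallel (A and B): 1 − (1 − 0.72000)(1 − 0.86000) = 0.96080
Parallel (D and E): 1 − (1 − 0.83000)(1 − 0.79000) = 0.96430
Parallel (F and G): 1 − (1 − 0.96000)(1 − 0.73000) = 0.98920
Series ([0.96430] and [0.98920]): 0.96430 × 0.98920 = 0.95389
Parallel (C and [0.95389]): 1 − (1 − 0.87000)(1 − 0.95389) = 0.99401
Series ([0.96080] and [0.99401]): 0.96080 × 0.99401 = 0.955

0.955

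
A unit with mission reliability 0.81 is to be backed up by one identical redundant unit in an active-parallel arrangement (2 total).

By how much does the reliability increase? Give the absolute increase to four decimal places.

0.1539

R_before = 0.81
R_after = 1 − (1 − 0.81)^2 = 0.9639
ΔR = 0.9639 − 0.81 = 0.1539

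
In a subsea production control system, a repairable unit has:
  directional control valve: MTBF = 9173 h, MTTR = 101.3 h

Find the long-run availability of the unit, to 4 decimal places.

A(directional control valve) = MTBF/(MTBF+MTTR) = 9173/(9173+101.3) = 0.9891

0.9891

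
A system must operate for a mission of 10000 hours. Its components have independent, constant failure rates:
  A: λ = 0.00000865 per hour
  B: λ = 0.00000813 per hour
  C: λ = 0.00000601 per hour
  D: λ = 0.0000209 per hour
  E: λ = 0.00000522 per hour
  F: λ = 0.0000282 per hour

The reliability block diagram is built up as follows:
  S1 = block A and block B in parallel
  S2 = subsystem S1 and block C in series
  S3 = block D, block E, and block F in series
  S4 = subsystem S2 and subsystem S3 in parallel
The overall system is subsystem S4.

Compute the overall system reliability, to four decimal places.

0.9730

R(A) = exp(−0.00000865 × 10000) = 0.917136
R(B) = exp(−0.00000813 × 10000) = 0.921917
R(C) = exp(−0.00000601 × 10000) = 0.941670
R(D) = exp(−0.0000209 × 10000) = 0.811395
R(E) = exp(−0.00000522 × 10000) = 0.949139
R(F) = exp(−0.0000282 × 10000) = 0.754274
Parallel (A and B): 1 − (1 − 0.917136)(1 − 0.921917) = 0.993530
Series ([0.993530] and C): 0.993530 × 0.941670 = 0.935577
Series (D, E, and F): 0.811395 × 0.949139 × 0.754274 = 0.580887
Parallel ([0.935577] and [0.580887]): 1 − (1 − 0.935577)(1 − 0.580887) = 0.9730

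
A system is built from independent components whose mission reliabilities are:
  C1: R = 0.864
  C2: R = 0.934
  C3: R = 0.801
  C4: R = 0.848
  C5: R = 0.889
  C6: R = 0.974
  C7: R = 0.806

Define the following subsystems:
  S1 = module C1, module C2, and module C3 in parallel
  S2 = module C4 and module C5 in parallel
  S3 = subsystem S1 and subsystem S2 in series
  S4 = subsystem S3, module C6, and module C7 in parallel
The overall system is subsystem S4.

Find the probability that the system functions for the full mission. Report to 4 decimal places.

Parallel (C1, C2, and C3): 1 − (1 − 0.864000)(1 − 0.934000)(1 − 0.801000) = 0.998214
Parallel (C4 and C5): 1 − (1 − 0.848000)(1 − 0.889000) = 0.983128
Series ([0.998214] and [0.983128]): 0.998214 × 0.983128 = 0.981372
Parallel ([0.981372], C6, and C7): 1 − (1 − 0.981372)(1 − 0.974000)(1 − 0.806000) = 0.9999

0.9999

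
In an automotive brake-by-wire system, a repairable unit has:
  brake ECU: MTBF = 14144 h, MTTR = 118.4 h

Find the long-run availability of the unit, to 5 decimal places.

0.99170

A(brake ECU) = MTBF/(MTBF+MTTR) = 14144/(14144+118.4) = 0.99170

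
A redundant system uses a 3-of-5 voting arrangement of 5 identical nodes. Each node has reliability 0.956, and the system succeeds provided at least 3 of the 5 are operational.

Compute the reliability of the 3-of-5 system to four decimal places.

0.9992

R = Σ_{i=3}^{5} C(5,i) p^i (1−p)^{5−i} with p = 0.956
C(5,3)·0.956^3·0.044^2 = 0.016915
C(5,4)·0.956^4·0.044^1 = 0.183761
C(5,5)·0.956^5·0.044^0 = 0.798527
Sum = 0.9992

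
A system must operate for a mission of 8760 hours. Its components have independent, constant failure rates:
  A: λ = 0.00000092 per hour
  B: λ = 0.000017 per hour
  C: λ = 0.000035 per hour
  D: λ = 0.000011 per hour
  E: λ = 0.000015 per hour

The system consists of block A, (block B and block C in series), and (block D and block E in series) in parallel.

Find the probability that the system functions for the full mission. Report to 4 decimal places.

0.9994

R(A) = exp(−0.00000092 × 8760) = 0.991973
R(B) = exp(−0.000017 × 8760) = 0.861638
R(C) = exp(−0.000035 × 8760) = 0.735945
R(D) = exp(−0.000011 × 8760) = 0.908137
R(E) = exp(−0.000015 × 8760) = 0.876867
Series (B and C): 0.861638 × 0.735945 = 0.634118
Series (D and E): 0.908137 × 0.876867 = 0.796315
Parallel (A, [0.634118], and [0.796315]): 1 − (1 − 0.991973)(1 − 0.634118)(1 − 0.796315) = 0.9994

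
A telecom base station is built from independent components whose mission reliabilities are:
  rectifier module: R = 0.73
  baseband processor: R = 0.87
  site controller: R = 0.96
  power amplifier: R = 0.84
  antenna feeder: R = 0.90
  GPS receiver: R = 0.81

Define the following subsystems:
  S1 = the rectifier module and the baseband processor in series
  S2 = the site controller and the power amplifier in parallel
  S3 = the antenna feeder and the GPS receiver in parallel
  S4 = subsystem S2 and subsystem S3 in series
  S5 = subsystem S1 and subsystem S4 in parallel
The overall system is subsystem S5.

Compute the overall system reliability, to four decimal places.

0.9908

Series (rectifier module and baseband processor): 0.730000 × 0.870000 = 0.635100
Parallel (site controller and power amplifier): 1 − (1 − 0.960000)(1 − 0.840000) = 0.993600
Parallel (antenna feeder and GPS receiver): 1 − (1 − 0.900000)(1 − 0.810000) = 0.981000
Series ([0.993600] and [0.981000]): 0.993600 × 0.981000 = 0.974722
Parallel ([0.635100] and [0.974722]): 1 − (1 − 0.635100)(1 − 0.974722) = 0.9908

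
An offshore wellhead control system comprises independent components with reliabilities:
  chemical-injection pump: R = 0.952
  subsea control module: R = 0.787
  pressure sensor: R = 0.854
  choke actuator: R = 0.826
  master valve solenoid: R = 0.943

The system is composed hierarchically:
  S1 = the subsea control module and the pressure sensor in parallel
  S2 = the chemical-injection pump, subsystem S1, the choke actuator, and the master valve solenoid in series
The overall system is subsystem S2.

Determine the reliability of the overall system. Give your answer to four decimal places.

0.7185

Parallel (subsea control module and pressure sensor): 1 − (1 − 0.787000)(1 − 0.854000) = 0.968902
Series (chemical-injection pump, [0.968902], choke actuator, and master valve solenoid): 0.952000 × 0.968902 × 0.826000 × 0.943000 = 0.7185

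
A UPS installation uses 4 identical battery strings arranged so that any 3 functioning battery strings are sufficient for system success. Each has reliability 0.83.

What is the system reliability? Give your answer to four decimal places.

R = Σ_{i=3}^{4} C(4,i) p^i (1−p)^{4−i} with p = 0.83
C(4,3)·0.83^3·0.17^1 = 0.388815
C(4,4)·0.83^4·0.17^0 = 0.474583
Sum = 0.8634

0.8634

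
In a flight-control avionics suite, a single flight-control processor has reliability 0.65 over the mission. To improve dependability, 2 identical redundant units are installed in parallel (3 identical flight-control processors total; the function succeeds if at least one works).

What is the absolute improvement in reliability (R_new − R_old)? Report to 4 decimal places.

R_before = 0.65
R_after = 1 − (1 − 0.65)^3 = 0.9571
ΔR = 0.9571 − 0.65 = 0.3071

0.3071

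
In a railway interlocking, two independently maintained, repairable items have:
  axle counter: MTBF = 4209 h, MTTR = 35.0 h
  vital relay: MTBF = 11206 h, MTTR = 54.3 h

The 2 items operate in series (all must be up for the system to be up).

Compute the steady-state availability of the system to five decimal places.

0.98697

A(axle counter) = MTBF/(MTBF+MTTR) = 4209/(4209+35.0) = 0.991753
A(vital relay) = MTBF/(MTBF+MTTR) = 11206/(11206+54.3) = 0.995178
Series availability: 0.991753 × 0.995178 = 0.98697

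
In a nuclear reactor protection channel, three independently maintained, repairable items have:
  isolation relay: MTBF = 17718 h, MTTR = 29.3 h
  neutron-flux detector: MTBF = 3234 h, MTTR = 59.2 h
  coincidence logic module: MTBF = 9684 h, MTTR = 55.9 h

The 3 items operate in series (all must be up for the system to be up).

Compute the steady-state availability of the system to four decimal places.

A(isolation relay) = MTBF/(MTBF+MTTR) = 17718/(17718+29.3) = 0.998349
A(neutron-flux detector) = MTBF/(MTBF+MTTR) = 3234/(3234+59.2) = 0.982024
A(coincidence logic module) = MTBF/(MTBF+MTTR) = 9684/(9684+55.9) = 0.994261
Series availability: 0.998349 × 0.982024 × 0.994261 = 0.9748

0.9748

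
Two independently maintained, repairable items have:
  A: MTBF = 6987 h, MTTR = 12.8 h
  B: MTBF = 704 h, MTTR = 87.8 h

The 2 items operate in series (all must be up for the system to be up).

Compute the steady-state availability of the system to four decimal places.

A(A) = MTBF/(MTBF+MTTR) = 6987/(6987+12.8) = 0.998171
A(B) = MTBF/(MTBF+MTTR) = 704/(704+87.8) = 0.889113
Series availability: 0.998171 × 0.889113 = 0.8875

0.8875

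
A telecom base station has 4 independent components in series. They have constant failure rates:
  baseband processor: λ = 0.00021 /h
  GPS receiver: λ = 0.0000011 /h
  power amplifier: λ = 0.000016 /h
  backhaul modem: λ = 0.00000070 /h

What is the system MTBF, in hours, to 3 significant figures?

Series of exponential components: λ_sys = Σ λ_i
λ_sys = 0.00021 + 0.0000011 + 0.000016 + 0.00000070 = 2.2780e-04 /h
MTBF = 1 / λ_sys = 4390 h

4390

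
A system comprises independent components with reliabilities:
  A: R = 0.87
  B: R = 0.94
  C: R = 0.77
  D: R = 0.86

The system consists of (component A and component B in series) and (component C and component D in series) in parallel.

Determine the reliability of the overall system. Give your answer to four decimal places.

0.9385

Series (A and B): 0.870000 × 0.940000 = 0.817800
Series (C and D): 0.770000 × 0.860000 = 0.662200
Parallel ([0.817800] and [0.662200]): 1 − (1 − 0.817800)(1 − 0.662200) = 0.9385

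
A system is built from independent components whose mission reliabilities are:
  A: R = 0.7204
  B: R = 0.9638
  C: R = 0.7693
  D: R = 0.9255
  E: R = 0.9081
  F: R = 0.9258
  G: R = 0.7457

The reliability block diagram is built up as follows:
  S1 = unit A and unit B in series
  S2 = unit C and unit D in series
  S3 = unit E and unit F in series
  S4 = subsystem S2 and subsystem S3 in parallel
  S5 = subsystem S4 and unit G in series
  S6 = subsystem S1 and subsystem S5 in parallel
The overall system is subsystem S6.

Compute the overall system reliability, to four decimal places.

0.9118

Series (A and B): 0.720400 × 0.963800 = 0.694322
Series (C and D): 0.769300 × 0.925500 = 0.711987
Series (E and F): 0.908100 × 0.925800 = 0.840719
Parallel ([0.711987] and [0.840719]): 1 − (1 − 0.711987)(1 − 0.840719) = 0.954125
Series ([0.954125] and G): 0.954125 × 0.745700 = 0.711491
Parallel ([0.694322] and [0.711491]): 1 − (1 − 0.694322)(1 − 0.711491) = 0.9118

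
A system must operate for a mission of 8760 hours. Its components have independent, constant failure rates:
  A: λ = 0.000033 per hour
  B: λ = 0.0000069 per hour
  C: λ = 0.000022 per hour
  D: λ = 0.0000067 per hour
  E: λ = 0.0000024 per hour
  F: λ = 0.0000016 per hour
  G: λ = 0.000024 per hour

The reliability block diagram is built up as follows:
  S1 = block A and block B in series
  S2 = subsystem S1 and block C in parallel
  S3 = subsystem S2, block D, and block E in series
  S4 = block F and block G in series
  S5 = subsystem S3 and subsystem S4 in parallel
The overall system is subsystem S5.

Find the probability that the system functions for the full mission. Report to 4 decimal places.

R(A) = exp(−0.000033 × 8760) = 0.748952
R(B) = exp(−0.0000069 × 8760) = 0.941346
R(C) = exp(−0.000022 × 8760) = 0.824713
R(D) = exp(−0.0000067 × 8760) = 0.942997
R(E) = exp(−0.0000024 × 8760) = 0.979195
R(F) = exp(−0.0000016 × 8760) = 0.986082
R(G) = exp(−0.000024 × 8760) = 0.810390
Series (A and B): 0.748952 × 0.941346 = 0.705023
Parallel ([0.705023] and C): 1 − (1 − 0.705023)(1 − 0.824713) = 0.948294
Series ([0.948294], D, and E): 0.948294 × 0.942997 × 0.979195 = 0.875634
Series (F and G): 0.986082 × 0.810390 = 0.799111
Parallel ([0.875634] and [0.799111]): 1 − (1 − 0.875634)(1 − 0.799111) = 0.9750

0.9750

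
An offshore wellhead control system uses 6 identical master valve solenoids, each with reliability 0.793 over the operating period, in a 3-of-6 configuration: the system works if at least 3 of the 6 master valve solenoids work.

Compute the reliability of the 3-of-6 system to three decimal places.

R = Σ_{i=3}^{6} C(6,i) p^i (1−p)^{6−i} with p = 0.793
C(6,3)·0.793^3·0.207^3 = 0.08846
C(6,4)·0.793^4·0.207^2 = 0.25417
C(6,5)·0.793^5·0.207^1 = 0.38948
C(6,6)·0.793^6·0.207^0 = 0.24868
Sum = 0.981

0.981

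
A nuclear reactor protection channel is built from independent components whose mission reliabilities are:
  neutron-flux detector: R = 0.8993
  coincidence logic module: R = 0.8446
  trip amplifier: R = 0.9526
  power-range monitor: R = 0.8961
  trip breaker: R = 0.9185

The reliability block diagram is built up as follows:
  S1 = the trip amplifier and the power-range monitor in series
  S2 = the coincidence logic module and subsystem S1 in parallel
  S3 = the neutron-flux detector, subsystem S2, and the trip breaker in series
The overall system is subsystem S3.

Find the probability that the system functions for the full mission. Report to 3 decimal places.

Series (trip amplifier and power-range monitor): 0.95260 × 0.89610 = 0.85362
Parallel (coincidence logic module and [0.85362]): 1 − (1 − 0.84460)(1 − 0.85362) = 0.97725
Series (neutron-flux detector, [0.97725], and trip breaker): 0.89930 × 0.97725 × 0.91850 = 0.807

0.807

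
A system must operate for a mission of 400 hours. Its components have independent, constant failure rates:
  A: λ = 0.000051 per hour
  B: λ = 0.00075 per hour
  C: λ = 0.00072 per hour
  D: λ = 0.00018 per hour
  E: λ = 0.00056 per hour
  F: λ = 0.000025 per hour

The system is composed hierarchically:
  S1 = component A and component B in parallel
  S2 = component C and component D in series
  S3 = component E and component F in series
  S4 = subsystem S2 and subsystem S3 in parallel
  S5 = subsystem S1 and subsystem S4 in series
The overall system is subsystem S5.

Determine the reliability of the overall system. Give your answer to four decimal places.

0.9320

R(A) = exp(−0.000051 × 400) = 0.979807
R(B) = exp(−0.00075 × 400) = 0.740818
R(C) = exp(−0.00072 × 400) = 0.749762
R(D) = exp(−0.00018 × 400) = 0.930531
R(E) = exp(−0.00056 × 400) = 0.799315
R(F) = exp(−0.000025 × 400) = 0.990050
Parallel (A and B): 1 − (1 − 0.979807)(1 − 0.740818) = 0.994766
Series (C and D): 0.749762 × 0.930531 = 0.697677
Series (E and F): 0.799315 × 0.990050 = 0.791362
Parallel ([0.697677] and [0.791362]): 1 − (1 − 0.697677)(1 − 0.791362) = 0.936924
Series ([0.994766] and [0.936924]): 0.994766 × 0.936924 = 0.9320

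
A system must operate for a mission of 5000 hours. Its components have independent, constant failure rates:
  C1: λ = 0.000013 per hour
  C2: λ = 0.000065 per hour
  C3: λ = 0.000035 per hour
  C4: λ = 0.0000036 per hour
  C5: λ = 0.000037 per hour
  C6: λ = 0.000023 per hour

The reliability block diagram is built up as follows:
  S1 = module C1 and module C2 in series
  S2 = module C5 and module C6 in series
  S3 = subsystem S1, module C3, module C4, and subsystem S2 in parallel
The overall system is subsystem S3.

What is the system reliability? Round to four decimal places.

0.9998

R(C1) = exp(−0.000013 × 5000) = 0.937067
R(C2) = exp(−0.000065 × 5000) = 0.722527
R(C3) = exp(−0.000035 × 5000) = 0.839457
R(C4) = exp(−0.0000036 × 5000) = 0.982161
R(C5) = exp(−0.000037 × 5000) = 0.831104
R(C6) = exp(−0.000023 × 5000) = 0.891366
Series (C1 and C2): 0.937067 × 0.722527 = 0.677056
Series (C5 and C6): 0.831104 × 0.891366 = 0.740818
Parallel ([0.677056], C3, C4, and [0.740818]): 1 − (1 − 0.677056)(1 − 0.839457)(1 − 0.982161)(1 − 0.740818) = 0.9998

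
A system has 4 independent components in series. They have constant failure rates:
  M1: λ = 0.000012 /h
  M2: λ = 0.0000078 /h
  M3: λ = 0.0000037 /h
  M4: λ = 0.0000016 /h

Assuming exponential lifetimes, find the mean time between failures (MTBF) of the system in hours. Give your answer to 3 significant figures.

Series of exponential components: λ_sys = Σ λ_i
λ_sys = 0.000012 + 0.0000078 + 0.0000037 + 0.0000016 = 2.5100e-05 /h
MTBF = 1 / λ_sys = 39800 h

39800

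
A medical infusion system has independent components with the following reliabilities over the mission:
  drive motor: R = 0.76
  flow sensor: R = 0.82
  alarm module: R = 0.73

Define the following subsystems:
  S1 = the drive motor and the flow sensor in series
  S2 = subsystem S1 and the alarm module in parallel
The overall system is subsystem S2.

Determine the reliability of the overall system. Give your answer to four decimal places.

0.8983

Series (drive motor and flow sensor): 0.760000 × 0.820000 = 0.623200
Parallel ([0.623200] and alarm module): 1 − (1 − 0.623200)(1 − 0.730000) = 0.8983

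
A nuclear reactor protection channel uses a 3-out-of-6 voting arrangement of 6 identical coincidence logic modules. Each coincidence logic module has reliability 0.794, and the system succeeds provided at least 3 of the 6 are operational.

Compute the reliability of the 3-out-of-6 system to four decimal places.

0.9811

R = Σ_{i=3}^{6} C(6,i) p^i (1−p)^{6−i} with p = 0.794
C(6,3)·0.794^3·0.206^3 = 0.087517
C(6,4)·0.794^4·0.206^2 = 0.252993
C(6,5)·0.794^5·0.206^1 = 0.390051
C(6,6)·0.794^6·0.206^0 = 0.250567
Sum = 0.9811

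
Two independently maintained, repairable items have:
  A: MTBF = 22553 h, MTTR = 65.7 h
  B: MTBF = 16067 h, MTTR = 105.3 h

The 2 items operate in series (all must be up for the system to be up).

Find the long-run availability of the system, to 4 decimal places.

0.9906

A(A) = MTBF/(MTBF+MTTR) = 22553/(22553+65.7) = 0.997095
A(B) = MTBF/(MTBF+MTTR) = 16067/(16067+105.3) = 0.993489
Series availability: 0.997095 × 0.993489 = 0.9906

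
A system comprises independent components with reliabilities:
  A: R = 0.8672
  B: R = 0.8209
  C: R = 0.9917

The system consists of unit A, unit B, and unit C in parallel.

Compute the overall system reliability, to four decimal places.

Parallel (A, B, and C): 1 − (1 − 0.867200)(1 − 0.820900)(1 − 0.991700) = 0.9998

0.9998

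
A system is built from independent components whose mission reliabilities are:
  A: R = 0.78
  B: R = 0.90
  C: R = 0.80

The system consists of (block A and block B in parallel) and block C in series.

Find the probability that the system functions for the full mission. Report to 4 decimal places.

Parallel (A and B): 1 − (1 − 0.780000)(1 − 0.900000) = 0.978000
Series ([0.978000] and C): 0.978000 × 0.800000 = 0.7824

0.7824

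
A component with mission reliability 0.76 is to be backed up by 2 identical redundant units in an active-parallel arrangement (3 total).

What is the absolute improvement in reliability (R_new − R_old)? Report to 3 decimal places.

R_before = 0.76
R_after = 1 − (1 − 0.76)^3 = 0.986
ΔR = 0.986 − 0.76 = 0.226

0.226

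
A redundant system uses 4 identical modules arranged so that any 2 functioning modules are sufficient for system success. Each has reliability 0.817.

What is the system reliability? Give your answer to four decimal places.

R = Σ_{i=2}^{4} C(4,i) p^i (1−p)^{4−i} with p = 0.817
C(4,2)·0.817^2·0.183^2 = 0.134121
C(4,3)·0.817^3·0.183^1 = 0.399188
C(4,4)·0.817^4·0.183^0 = 0.445542
Sum = 0.9789

0.9789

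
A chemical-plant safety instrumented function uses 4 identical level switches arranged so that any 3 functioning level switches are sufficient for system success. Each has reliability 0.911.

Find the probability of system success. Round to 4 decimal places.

R = Σ_{i=3}^{4} C(4,i) p^i (1−p)^{4−i} with p = 0.911
C(4,3)·0.911^3·0.089^1 = 0.269157
C(4,4)·0.911^4·0.089^0 = 0.688769
Sum = 0.9579

0.9579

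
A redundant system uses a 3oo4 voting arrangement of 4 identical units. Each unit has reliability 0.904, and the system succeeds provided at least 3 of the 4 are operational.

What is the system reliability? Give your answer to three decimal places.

R = Σ_{i=3}^{4} C(4,i) p^i (1−p)^{4−i} with p = 0.904
C(4,3)·0.904^3·0.096^1 = 0.28369
C(4,4)·0.904^4·0.096^0 = 0.66784
Sum = 0.952

0.952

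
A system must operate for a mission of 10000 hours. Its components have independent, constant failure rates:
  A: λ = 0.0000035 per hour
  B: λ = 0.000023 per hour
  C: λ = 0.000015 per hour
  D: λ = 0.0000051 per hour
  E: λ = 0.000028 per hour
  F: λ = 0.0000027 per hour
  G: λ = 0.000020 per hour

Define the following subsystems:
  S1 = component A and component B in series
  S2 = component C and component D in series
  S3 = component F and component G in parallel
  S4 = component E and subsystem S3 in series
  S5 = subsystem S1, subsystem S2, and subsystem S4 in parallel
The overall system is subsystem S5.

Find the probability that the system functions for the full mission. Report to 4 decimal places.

0.9895

R(A) = exp(−0.0000035 × 10000) = 0.965605
R(B) = exp(−0.000023 × 10000) = 0.794534
R(C) = exp(−0.000015 × 10000) = 0.860708
R(D) = exp(−0.0000051 × 10000) = 0.950279
R(E) = exp(−0.000028 × 10000) = 0.755784
R(F) = exp(−0.0000027 × 10000) = 0.973361
R(G) = exp(−0.000020 × 10000) = 0.818731
Series (A and B): 0.965605 × 0.794534 = 0.767206
Series (C and D): 0.860708 × 0.950279 = 0.817913
Parallel (F and G): 1 − (1 − 0.973361)(1 − 0.818731) = 0.995171
Series (E and [0.995171]): 0.755784 × 0.995171 = 0.752134
Parallel ([0.767206], [0.817913], and [0.752134]): 1 − (1 − 0.767206)(1 − 0.817913)(1 − 0.752134) = 0.9895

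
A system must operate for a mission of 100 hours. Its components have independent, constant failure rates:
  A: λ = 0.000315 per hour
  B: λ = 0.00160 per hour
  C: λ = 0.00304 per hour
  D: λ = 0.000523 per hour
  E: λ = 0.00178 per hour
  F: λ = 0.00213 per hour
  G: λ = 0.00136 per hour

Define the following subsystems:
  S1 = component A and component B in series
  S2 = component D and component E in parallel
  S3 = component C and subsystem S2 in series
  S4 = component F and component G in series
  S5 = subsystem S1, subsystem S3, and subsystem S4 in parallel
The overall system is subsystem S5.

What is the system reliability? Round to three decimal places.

R(A) = exp(−0.000315 × 100) = 0.96899
R(B) = exp(−0.00160 × 100) = 0.85214
R(C) = exp(−0.00304 × 100) = 0.73786
R(D) = exp(−0.000523 × 100) = 0.94904
R(E) = exp(−0.00178 × 100) = 0.83694
R(F) = exp(−0.00213 × 100) = 0.80816
R(G) = exp(−0.00136 × 100) = 0.87284
Series (A and B): 0.96899 × 0.85214 = 0.82572
Parallel (D and E): 1 − (1 − 0.94904)(1 − 0.83694) = 0.99169
Series (C and [0.99169]): 0.73786 × 0.99169 = 0.73173
Series (F and G): 0.80816 × 0.87284 = 0.70539
Parallel ([0.82572], [0.73173], and [0.70539]): 1 − (1 − 0.82572)(1 − 0.73173)(1 − 0.70539) = 0.986

0.986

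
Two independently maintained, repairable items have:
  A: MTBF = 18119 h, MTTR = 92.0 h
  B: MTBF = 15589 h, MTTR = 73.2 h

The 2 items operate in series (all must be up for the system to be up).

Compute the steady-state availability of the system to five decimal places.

A(A) = MTBF/(MTBF+MTTR) = 18119/(18119+92.0) = 0.994948
A(B) = MTBF/(MTBF+MTTR) = 15589/(15589+73.2) = 0.995326
Series availability: 0.994948 × 0.995326 = 0.99030

0.99030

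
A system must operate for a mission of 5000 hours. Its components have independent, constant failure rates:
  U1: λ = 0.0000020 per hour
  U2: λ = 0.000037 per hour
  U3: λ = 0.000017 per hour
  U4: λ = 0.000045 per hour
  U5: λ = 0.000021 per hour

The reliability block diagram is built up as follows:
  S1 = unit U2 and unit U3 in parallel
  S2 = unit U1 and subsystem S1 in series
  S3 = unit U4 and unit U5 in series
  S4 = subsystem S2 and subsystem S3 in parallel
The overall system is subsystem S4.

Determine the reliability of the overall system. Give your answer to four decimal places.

0.9934

R(U1) = exp(−0.0000020 × 5000) = 0.990050
R(U2) = exp(−0.000037 × 5000) = 0.831104
R(U3) = exp(−0.000017 × 5000) = 0.918512
R(U4) = exp(−0.000045 × 5000) = 0.798516
R(U5) = exp(−0.000021 × 5000) = 0.900325
Parallel (U2 and U3): 1 − (1 − 0.831104)(1 − 0.918512) = 0.986237
Series (U1 and [0.986237]): 0.990050 × 0.986237 = 0.976424
Series (U4 and U5): 0.798516 × 0.900325 = 0.718924
Parallel ([0.976424] and [0.718924]): 1 − (1 − 0.976424)(1 − 0.718924) = 0.9934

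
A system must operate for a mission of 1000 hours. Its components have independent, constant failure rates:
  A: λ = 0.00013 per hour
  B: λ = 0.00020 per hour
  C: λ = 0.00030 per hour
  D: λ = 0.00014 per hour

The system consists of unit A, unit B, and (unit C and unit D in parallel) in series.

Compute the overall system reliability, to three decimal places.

R(A) = exp(−0.00013 × 1000) = 0.87810
R(B) = exp(−0.00020 × 1000) = 0.81873
R(C) = exp(−0.00030 × 1000) = 0.74082
R(D) = exp(−0.00014 × 1000) = 0.86936
Parallel (C and D): 1 − (1 − 0.74082)(1 − 0.86936) = 0.96614
Series (A, B, and [0.96614]): 0.87810 × 0.81873 × 0.96614 = 0.695

0.695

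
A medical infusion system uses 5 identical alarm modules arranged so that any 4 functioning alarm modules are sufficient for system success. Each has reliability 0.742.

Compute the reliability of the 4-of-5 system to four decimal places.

R = Σ_{i=4}^{5} C(5,i) p^i (1−p)^{5−i} with p = 0.742
C(5,4)·0.742^4·0.258^1 = 0.391026
C(5,5)·0.742^5·0.258^0 = 0.224916
Sum = 0.6159

0.6159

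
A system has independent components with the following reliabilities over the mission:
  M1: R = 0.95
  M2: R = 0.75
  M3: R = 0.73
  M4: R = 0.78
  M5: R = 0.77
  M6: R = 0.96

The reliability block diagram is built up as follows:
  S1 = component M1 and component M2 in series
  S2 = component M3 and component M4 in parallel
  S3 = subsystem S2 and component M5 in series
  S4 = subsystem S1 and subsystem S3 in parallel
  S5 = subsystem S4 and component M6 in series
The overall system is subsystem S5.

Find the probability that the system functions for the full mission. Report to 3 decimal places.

0.884

Series (M1 and M2): 0.95000 × 0.75000 = 0.71250
Parallel (M3 and M4): 1 − (1 − 0.73000)(1 − 0.78000) = 0.94060
Series ([0.94060] and M5): 0.94060 × 0.77000 = 0.72426
Parallel ([0.71250] and [0.72426]): 1 − (1 − 0.71250)(1 − 0.72426) = 0.92072
Series ([0.92072] and M6): 0.92072 × 0.96000 = 0.884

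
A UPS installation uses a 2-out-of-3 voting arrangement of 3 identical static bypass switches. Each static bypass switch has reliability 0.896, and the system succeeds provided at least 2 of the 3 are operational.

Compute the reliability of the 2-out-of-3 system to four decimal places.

R = Σ_{i=2}^{3} C(3,i) p^i (1−p)^{3−i} with p = 0.896
C(3,2)·0.896^2·0.104^1 = 0.250479
C(3,3)·0.896^3·0.104^0 = 0.719323
Sum = 0.9698

0.9698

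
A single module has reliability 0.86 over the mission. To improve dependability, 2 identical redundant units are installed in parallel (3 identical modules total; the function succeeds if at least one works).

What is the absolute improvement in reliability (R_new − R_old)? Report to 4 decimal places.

R_before = 0.86
R_after = 1 − (1 − 0.86)^3 = 0.9973
ΔR = 0.9973 − 0.86 = 0.1373

0.1373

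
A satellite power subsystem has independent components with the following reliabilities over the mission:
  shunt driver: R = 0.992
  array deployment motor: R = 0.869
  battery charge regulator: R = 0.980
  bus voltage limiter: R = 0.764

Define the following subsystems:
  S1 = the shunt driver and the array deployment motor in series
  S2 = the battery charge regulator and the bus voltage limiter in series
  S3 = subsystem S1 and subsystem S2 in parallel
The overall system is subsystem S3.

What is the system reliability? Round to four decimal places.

Series (shunt driver and array deployment motor): 0.992000 × 0.869000 = 0.862048
Series (battery charge regulator and bus voltage limiter): 0.980000 × 0.764000 = 0.748720
Parallel ([0.862048] and [0.748720]): 1 − (1 − 0.862048)(1 − 0.748720) = 0.9653

0.9653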